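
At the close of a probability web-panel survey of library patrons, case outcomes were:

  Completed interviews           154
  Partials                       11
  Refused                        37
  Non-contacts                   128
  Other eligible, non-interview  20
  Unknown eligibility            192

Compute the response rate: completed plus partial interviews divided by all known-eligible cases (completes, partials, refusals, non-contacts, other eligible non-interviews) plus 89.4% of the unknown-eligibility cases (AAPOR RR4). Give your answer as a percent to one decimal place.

31.6%

Top: 154 + 11 = 165
Known eligible: 154 + 11 + 37 + 128 + 20 = 350
e × U: 0.8940 × 192 = 171.65
Denominator: 350 + 171.65 = 521.65
RR4 = 165 / 521.65 = 0.3163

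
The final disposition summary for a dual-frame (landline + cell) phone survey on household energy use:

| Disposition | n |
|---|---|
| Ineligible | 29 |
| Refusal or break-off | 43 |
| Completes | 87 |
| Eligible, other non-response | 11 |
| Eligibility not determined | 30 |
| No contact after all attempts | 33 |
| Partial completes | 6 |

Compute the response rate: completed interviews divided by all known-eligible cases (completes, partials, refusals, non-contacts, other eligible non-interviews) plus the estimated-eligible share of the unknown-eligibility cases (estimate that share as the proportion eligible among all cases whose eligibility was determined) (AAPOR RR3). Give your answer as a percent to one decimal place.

42.3%

Numerator: 87
Eligible (known): 87 + 6 + 43 + 33 + 11 = 180
e = 180 / (180 + 29) = 180 / 209 = 0.8612
Estimated eligible among unknowns: 0.8612 × 30 = 25.84
Denom: 180 + 25.84 = 205.84
RR3 = 87 / 205.84 = 0.4227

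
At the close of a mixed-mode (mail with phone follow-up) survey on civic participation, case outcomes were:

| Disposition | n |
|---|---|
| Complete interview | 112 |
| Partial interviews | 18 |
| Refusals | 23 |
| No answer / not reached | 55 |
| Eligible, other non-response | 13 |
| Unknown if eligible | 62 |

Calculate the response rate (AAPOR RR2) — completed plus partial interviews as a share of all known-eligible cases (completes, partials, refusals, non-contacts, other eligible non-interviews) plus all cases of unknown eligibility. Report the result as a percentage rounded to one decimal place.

45.9%

Num = 112 + 18 = 130
Denominator = 112 + 18 + 23 + 55 + 13 + 62 = 283
RR2 = 130 / 283 = 0.4594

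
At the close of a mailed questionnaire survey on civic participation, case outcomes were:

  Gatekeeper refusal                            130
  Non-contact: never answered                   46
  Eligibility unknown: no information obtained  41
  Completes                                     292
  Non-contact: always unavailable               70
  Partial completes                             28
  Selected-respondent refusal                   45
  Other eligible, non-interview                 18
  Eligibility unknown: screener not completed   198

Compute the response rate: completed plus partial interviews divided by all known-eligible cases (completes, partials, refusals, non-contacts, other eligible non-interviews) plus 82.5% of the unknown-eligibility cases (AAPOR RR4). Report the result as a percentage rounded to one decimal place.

Refusal or break-off = 130 + 45 = 175
No answer / not reached = 46 + 70 = 116
Undetermined eligibility = 198 + 41 = 239
Numerator = 292 + 28 = 320
Known eligible = 292 + 28 + 175 + 116 + 18 = 629
Estimated eligible among unknowns = 0.8250 × 239 = 197.17
Base = 629 + 197.17 = 826.17
RR4 = 320 / 826.17 = 0.3873

38.7%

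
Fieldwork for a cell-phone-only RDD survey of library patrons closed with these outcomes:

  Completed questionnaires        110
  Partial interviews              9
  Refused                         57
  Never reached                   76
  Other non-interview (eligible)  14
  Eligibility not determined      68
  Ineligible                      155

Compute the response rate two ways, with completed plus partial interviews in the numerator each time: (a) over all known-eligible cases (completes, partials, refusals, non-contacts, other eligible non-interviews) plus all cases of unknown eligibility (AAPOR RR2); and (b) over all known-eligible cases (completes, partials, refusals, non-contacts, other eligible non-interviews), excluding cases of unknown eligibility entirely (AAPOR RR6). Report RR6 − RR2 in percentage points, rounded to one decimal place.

9.1

Num → 110 + 9 = 119
Denominator → 110 + 9 + 57 + 76 + 14 + 68 = 334
RR2 = 119 / 334 = 0.3563
Denominator → 110 + 9 + 57 + 76 + 14 = 266
RR6 = 119 / 266 = 0.4474
Difference = 44.74 − 35.63 = 9.11 percentage points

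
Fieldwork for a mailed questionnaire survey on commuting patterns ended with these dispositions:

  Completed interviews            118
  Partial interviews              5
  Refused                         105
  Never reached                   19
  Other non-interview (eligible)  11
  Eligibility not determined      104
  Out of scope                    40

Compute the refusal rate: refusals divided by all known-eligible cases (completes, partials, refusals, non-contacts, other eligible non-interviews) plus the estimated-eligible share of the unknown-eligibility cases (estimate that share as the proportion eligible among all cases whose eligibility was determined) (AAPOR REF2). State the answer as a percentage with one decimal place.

30.2%

Top = 105
Eligible (known) = 118 + 5 + 105 + 19 + 11 = 258
e = 258 / (258 + 40) = 258 / 298 = 0.8658
Eligible share of unknowns = 0.8658 × 104 = 90.04
Base = 258 + 90.04 = 348.04
REF2 = 105 / 348.04 = 0.3017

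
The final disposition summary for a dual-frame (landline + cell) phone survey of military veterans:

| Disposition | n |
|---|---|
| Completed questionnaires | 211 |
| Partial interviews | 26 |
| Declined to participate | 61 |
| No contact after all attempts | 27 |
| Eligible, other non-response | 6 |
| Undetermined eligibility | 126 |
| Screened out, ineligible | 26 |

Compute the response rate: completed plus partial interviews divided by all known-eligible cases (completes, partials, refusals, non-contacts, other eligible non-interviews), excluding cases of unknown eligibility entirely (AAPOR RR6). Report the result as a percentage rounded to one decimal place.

71.6%

Numerator → 211 + 26 = 237
Base → 211 + 26 + 61 + 27 + 6 = 331
RR6 = 237 / 331 = 0.7160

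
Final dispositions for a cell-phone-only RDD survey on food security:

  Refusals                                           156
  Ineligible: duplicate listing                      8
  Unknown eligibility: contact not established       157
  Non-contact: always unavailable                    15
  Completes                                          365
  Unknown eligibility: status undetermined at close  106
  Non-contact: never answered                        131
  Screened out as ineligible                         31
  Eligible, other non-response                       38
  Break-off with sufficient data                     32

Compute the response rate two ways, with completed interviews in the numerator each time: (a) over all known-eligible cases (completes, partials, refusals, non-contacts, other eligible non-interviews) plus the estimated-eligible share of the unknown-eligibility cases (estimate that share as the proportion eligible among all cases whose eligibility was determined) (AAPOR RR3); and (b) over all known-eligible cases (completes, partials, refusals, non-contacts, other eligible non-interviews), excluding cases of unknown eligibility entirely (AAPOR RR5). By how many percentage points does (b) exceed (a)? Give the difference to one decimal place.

12.5

No answer / not reached = 131 + 15 = 146
Unknown if eligible = 157 + 106 = 263
Screened out, ineligible = 31 + 8 = 39
Numerator → 365
Known eligible → 365 + 32 + 156 + 146 + 38 = 737
e = 737 / (737 + 39) = 737 / 776 = 0.9497
Eligible share of unknowns → 0.9497 × 263 = 249.77
Denominator → 737 + 249.77 = 986.77
RR3 = 365 / 986.77 = 0.3699
Denominator → 365 + 32 + 156 + 146 + 38 = 737
RR5 = 365 / 737 = 0.4953
Difference = 49.53 − 36.99 = 12.54 percentage points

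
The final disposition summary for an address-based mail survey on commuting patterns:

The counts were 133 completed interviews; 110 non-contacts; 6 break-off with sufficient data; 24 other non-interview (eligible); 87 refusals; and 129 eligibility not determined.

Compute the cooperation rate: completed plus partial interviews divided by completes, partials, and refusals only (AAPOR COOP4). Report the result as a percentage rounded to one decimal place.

Numerator → 133 + 6 = 139
Base → 133 + 6 + 87 = 226
COOP4 = 139 / 226 = 0.6150

61.5%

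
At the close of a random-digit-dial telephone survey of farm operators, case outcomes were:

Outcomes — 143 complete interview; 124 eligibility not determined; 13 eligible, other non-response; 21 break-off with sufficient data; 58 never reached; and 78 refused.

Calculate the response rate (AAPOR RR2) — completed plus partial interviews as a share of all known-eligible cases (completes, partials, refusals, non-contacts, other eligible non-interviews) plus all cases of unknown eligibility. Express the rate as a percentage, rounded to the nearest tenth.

37.5%

Num = 143 + 21 = 164
Denom = 143 + 21 + 78 + 58 + 13 + 124 = 437
RR2 = 164 / 437 = 0.3753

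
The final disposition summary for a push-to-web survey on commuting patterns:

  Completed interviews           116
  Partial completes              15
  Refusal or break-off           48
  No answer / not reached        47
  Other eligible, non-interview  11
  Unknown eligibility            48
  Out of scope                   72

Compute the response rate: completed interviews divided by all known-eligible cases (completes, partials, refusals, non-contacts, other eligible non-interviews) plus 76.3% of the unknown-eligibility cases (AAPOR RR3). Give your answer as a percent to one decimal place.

42.4%

Numerator: 116
Eligible (known): 116 + 15 + 48 + 47 + 11 = 237
e × U: 0.7630 × 48 = 36.62
Base: 237 + 36.62 = 273.62
RR3 = 116 / 273.62 = 0.4239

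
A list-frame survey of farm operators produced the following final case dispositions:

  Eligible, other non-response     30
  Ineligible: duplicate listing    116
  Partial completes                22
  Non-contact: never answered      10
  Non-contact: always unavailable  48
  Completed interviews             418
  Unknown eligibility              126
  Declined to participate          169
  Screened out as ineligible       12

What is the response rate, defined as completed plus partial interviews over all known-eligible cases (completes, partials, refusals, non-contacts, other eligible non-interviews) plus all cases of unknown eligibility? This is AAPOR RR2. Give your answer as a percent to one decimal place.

Non-contacts = 10 + 48 = 58
Not eligible = 12 + 116 = 128
Num → 418 + 22 = 440
Denom → 418 + 22 + 169 + 58 + 30 + 126 = 823
RR2 = 440 / 823 = 0.5346

53.5%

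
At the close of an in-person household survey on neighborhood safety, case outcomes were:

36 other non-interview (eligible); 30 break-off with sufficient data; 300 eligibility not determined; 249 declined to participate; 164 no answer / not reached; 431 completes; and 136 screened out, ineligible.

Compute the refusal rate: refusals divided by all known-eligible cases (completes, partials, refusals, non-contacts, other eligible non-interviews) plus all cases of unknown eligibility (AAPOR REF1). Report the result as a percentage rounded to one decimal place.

20.6%

Top = 249
Denominator = 431 + 30 + 249 + 164 + 36 + 300 = 1210
REF1 = 249 / 1210 = 0.2058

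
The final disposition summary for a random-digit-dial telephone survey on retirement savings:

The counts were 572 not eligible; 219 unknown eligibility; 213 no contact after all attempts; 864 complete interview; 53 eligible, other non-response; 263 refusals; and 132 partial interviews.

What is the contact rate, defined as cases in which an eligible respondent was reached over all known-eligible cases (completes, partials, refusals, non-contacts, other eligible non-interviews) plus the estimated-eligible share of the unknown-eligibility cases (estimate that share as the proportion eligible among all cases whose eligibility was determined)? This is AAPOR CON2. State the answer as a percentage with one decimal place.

Top = 864 + 132 + 263 + 53 = 1312
Known eligible = 864 + 132 + 263 + 213 + 53 = 1525
e = 1525 / (1525 + 572) = 1525 / 2097 = 0.7272
e × U = 0.7272 × 219 = 159.26
Denominator = 1525 + 159.26 = 1684.26
CON2 = 1312 / 1684.26 = 0.7790

77.9%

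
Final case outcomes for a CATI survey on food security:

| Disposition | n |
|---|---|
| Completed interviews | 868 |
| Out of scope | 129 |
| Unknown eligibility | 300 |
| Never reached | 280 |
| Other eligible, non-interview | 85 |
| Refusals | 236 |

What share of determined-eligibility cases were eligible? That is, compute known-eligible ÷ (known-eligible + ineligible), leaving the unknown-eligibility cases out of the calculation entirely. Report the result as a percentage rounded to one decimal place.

Eligible (known) = 868 + 236 + 280 + 85 = 1469
e = 1469 / (1469 + 129) = 1469 / 1598 = 0.9193

91.9%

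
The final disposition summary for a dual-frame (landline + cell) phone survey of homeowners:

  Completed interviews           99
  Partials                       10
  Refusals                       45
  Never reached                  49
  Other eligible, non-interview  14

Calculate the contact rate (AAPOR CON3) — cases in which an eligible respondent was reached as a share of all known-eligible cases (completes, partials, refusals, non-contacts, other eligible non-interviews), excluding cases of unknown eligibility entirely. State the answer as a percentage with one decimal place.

77.4%

Num: 99 + 10 + 45 + 14 = 168
Base: 99 + 10 + 45 + 49 + 14 = 217
CON3 = 168 / 217 = 0.7742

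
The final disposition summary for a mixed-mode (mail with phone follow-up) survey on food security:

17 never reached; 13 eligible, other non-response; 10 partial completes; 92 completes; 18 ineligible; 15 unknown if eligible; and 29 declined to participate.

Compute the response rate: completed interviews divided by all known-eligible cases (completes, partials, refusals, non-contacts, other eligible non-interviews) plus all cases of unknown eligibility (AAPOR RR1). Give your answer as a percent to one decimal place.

Top: 92
Base: 92 + 10 + 29 + 17 + 13 + 15 = 176
RR1 = 92 / 176 = 0.5227

52.3%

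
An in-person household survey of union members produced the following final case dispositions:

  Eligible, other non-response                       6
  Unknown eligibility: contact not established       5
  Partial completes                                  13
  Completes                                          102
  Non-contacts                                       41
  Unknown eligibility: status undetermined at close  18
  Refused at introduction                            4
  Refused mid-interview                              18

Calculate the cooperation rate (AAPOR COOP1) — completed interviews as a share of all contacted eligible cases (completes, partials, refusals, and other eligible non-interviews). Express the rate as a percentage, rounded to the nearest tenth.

71.3%

Refused = 4 + 18 = 22
Eligibility not determined = 5 + 18 = 23
Numerator → 102
Denominator → 102 + 13 + 22 + 6 = 143
COOP1 = 102 / 143 = 0.7133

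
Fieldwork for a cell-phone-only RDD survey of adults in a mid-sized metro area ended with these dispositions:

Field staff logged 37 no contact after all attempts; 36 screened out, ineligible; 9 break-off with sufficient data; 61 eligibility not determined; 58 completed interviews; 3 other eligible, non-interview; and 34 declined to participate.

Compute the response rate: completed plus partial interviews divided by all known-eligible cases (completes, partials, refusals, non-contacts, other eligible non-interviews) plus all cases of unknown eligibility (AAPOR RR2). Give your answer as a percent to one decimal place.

33.2%

Top: 58 + 9 = 67
Denominator: 58 + 9 + 34 + 37 + 3 + 61 = 202
RR2 = 67 / 202 = 0.3317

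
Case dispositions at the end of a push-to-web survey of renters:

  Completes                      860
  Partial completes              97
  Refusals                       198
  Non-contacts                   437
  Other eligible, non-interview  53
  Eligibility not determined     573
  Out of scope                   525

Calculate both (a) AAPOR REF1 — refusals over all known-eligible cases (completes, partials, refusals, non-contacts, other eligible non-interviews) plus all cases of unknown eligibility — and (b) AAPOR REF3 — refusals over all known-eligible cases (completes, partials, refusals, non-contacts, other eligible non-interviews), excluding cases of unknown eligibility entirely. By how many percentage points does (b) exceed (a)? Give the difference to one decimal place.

3.1

Numerator = 198
Denominator = 860 + 97 + 198 + 437 + 53 + 573 = 2218
REF1 = 198 / 2218 = 0.0893
Denominator = 860 + 97 + 198 + 437 + 53 = 1645
REF3 = 198 / 1645 = 0.1204
Difference = 12.04 − 8.93 = 3.11 percentage points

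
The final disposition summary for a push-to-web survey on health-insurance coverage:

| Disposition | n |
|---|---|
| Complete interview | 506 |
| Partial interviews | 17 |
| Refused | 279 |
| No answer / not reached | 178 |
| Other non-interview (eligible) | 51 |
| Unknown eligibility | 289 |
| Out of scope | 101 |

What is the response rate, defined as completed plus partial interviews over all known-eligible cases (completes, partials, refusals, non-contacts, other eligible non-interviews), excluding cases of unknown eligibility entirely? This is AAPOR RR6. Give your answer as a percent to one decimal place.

Top → 506 + 17 = 523
Denominator → 506 + 17 + 279 + 178 + 51 = 1031
RR6 = 523 / 1031 = 0.5073

50.7%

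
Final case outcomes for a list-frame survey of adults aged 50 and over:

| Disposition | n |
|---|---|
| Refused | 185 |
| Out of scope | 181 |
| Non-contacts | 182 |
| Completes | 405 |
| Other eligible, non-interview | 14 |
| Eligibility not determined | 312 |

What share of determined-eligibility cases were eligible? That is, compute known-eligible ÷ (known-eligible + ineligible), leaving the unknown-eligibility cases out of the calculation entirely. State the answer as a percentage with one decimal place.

81.3%

Known eligible = 405 + 185 + 182 + 14 = 786
e = 786 / (786 + 181) = 786 / 967 = 0.8128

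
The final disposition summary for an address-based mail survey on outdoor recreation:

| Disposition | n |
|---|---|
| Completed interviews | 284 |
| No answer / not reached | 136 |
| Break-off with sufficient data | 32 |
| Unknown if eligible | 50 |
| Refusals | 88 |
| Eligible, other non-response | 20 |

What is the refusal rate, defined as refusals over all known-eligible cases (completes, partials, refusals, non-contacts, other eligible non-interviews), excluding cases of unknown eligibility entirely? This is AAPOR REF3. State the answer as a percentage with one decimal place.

15.7%

Numerator = 88
Denominator = 284 + 32 + 88 + 136 + 20 = 560
REF3 = 88 / 560 = 0.1571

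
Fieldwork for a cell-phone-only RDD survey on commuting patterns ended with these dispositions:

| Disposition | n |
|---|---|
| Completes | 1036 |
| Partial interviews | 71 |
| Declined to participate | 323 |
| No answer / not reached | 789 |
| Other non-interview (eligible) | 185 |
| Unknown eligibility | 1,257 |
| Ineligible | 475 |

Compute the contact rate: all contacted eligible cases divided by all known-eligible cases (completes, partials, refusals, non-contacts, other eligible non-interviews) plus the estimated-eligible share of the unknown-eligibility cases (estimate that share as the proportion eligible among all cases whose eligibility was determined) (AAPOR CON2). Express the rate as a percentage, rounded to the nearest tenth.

Top = 1036 + 71 + 323 + 185 = 1615
Eligible (known) = 1036 + 71 + 323 + 789 + 185 = 2404
e = 2404 / (2404 + 475) = 2404 / 2879 = 0.8350
Eligible share of unknowns = 0.8350 × 1257 = 1049.60
Base = 2404 + 1049.60 = 3453.60
CON2 = 1615 / 3453.60 = 0.4676

46.8%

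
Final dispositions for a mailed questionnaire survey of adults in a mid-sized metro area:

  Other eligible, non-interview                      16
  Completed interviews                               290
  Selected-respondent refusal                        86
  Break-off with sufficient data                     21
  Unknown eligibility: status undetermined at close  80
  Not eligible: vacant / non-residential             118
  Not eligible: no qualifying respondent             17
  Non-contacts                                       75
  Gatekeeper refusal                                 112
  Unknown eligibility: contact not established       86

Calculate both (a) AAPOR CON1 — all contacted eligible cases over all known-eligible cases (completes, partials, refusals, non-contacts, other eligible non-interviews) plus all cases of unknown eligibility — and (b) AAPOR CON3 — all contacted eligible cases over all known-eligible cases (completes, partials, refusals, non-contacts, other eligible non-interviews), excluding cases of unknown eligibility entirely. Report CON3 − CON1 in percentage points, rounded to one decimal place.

19.0

Declined to participate = 112 + 86 = 198
Undetermined eligibility = 86 + 80 = 166
Ineligible = 17 + 118 = 135
Num = 290 + 21 + 198 + 16 = 525
Base = 290 + 21 + 198 + 75 + 16 + 166 = 766
CON1 = 525 / 766 = 0.6854
Base = 290 + 21 + 198 + 75 + 16 = 600
CON3 = 525 / 600 = 0.8750
Difference = 87.50 − 68.54 = 18.96 percentage points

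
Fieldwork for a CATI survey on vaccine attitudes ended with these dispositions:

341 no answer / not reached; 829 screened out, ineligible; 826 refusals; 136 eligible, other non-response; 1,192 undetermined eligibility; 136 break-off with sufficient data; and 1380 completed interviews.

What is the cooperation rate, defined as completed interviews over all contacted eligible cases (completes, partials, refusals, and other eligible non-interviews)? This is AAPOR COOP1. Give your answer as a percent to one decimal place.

Num = 1380
Base = 1380 + 136 + 826 + 136 = 2478
COOP1 = 1380 / 2478 = 0.5569

55.7%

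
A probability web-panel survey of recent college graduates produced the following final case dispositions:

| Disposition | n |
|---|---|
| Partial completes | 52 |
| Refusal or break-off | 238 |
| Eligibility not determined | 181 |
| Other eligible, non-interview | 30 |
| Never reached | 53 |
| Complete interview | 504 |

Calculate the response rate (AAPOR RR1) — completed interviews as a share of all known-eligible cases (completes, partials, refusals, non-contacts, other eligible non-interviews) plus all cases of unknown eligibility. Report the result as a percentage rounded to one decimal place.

Numerator → 504
Denom → 504 + 52 + 238 + 53 + 30 + 181 = 1058
RR1 = 504 / 1058 = 0.4764

47.6%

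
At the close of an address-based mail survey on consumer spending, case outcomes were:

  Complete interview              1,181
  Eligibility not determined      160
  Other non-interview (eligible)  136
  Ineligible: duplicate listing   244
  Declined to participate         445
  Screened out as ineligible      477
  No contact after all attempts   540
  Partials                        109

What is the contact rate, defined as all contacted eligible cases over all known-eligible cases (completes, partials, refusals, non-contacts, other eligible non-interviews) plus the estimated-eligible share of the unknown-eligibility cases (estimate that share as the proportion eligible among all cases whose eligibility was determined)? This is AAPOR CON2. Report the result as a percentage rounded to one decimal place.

Ineligible = 477 + 244 = 721
Num: 1181 + 109 + 445 + 136 = 1871
Eligible (known): 1181 + 109 + 445 + 540 + 136 = 2411
e = 2411 / (2411 + 721) = 2411 / 3132 = 0.7698
e × U: 0.7698 × 160 = 123.17
Denominator: 2411 + 123.17 = 2534.17
CON2 = 1871 / 2534.17 = 0.7383

73.8%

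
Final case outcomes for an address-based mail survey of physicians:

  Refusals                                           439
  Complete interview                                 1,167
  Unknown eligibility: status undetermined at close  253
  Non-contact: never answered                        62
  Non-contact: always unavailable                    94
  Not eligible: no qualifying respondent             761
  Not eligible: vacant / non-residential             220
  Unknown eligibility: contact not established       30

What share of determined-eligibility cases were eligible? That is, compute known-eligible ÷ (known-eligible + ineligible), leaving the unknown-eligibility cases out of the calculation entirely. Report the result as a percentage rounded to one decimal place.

No contact after all attempts = 62 + 94 = 156
Undetermined eligibility = 30 + 253 = 283
Not eligible = 761 + 220 = 981
Determined eligible → 1167 + 439 + 156 = 1762
e = 1762 / (1762 + 981) = 1762 / 2743 = 0.6424

64.2%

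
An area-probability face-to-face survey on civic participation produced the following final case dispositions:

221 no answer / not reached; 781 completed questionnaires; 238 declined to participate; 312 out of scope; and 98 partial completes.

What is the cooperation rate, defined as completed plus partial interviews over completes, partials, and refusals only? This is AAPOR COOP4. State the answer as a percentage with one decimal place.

Top → 781 + 98 = 879
Base → 781 + 98 + 238 = 1117
COOP4 = 879 / 1117 = 0.7869

78.7%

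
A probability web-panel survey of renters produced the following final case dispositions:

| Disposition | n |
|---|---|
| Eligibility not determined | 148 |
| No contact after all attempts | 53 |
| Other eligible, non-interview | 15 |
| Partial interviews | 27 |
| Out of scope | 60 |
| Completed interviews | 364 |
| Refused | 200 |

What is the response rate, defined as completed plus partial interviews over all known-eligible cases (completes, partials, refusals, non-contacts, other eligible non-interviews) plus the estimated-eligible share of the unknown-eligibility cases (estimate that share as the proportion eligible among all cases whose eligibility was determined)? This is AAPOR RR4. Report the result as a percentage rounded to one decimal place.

49.2%

Top → 364 + 27 = 391
Eligible (known) → 364 + 27 + 200 + 53 + 15 = 659
e = 659 / (659 + 60) = 659 / 719 = 0.9166
Eligible share of unknowns → 0.9166 × 148 = 135.66
Denominator → 659 + 135.66 = 794.66
RR4 = 391 / 794.66 = 0.4920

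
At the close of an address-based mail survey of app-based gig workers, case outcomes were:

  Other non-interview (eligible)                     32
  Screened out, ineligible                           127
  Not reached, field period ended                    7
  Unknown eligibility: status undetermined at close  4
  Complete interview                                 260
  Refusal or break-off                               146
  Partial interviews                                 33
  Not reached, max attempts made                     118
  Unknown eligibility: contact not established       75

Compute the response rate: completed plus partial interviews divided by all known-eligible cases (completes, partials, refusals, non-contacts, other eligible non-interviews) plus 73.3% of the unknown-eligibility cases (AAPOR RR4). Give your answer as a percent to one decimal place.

44.8%

Non-contacts = 7 + 118 = 125
Unknown eligibility = 75 + 4 = 79
Numerator = 260 + 33 = 293
Determined eligible = 260 + 33 + 146 + 125 + 32 = 596
Eligible share of unknowns = 0.7330 × 79 = 57.91
Denom = 596 + 57.91 = 653.91
RR4 = 293 / 653.91 = 0.4481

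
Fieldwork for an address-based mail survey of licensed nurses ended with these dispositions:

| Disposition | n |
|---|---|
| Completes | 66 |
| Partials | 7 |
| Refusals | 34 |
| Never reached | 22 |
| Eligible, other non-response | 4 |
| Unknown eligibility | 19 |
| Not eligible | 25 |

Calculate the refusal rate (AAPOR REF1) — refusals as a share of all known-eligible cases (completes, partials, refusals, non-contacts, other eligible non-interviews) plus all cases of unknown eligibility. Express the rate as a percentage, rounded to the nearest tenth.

Top → 34
Base → 66 + 7 + 34 + 22 + 4 + 19 = 152
REF1 = 34 / 152 = 0.2237

22.4%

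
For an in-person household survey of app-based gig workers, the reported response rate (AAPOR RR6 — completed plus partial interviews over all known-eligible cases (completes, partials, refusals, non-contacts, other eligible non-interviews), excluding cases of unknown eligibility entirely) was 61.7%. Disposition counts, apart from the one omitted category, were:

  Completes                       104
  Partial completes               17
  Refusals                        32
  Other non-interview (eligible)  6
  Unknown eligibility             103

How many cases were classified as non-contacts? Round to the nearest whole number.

37

Num: 104 + 17 = 121
RR6 = 121 / D = 0.617
D = 121 / 0.617 = 196.1
Other denominator terms total 159
non-contacts = 196.1 − 159 ≈ 37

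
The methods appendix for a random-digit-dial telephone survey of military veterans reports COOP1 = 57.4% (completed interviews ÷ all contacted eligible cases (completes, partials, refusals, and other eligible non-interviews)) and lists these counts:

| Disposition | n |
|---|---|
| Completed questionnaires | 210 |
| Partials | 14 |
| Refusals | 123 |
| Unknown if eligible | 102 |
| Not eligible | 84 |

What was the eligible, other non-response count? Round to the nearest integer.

19

COOP1 = 210 / D = 0.574
D = 210 / 0.574 = 365.9
Remaining denominator categories sum to 347
eligible, other non-response = 365.9 − 347 ≈ 19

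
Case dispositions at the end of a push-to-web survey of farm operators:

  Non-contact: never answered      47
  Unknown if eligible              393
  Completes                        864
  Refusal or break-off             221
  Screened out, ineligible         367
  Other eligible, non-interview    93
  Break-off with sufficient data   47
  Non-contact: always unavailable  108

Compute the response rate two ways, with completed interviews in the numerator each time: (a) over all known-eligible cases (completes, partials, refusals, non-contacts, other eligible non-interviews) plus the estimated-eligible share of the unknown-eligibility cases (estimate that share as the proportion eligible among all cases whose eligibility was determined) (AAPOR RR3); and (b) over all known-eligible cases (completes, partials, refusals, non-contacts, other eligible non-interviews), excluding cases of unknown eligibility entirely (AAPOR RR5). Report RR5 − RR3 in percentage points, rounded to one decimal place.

No contact after all attempts = 47 + 108 = 155
Numerator = 864
Known eligible = 864 + 47 + 221 + 155 + 93 = 1380
e = 1380 / (1380 + 367) = 1380 / 1747 = 0.7899
Eligible share of unknowns = 0.7899 × 393 = 310.43
Base = 1380 + 310.43 = 1690.43
RR3 = 864 / 1690.43 = 0.5111
Base = 864 + 47 + 221 + 155 + 93 = 1380
RR5 = 864 / 1380 = 0.6261
Difference = 62.61 − 51.11 = 11.50 percentage points

11.5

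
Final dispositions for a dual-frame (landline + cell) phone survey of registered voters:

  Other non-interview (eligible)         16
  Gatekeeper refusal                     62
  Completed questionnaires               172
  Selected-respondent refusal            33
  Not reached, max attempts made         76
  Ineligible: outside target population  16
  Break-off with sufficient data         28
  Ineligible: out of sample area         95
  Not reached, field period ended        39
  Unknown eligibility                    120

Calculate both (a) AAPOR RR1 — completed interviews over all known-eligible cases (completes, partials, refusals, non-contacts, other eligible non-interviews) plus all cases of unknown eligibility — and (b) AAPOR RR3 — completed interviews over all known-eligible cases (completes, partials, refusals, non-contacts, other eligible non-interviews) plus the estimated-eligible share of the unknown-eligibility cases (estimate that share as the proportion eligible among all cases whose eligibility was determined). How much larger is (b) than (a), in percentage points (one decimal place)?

Declined to participate = 62 + 33 = 95
Non-contacts = 39 + 76 = 115
Ineligible = 16 + 95 = 111
Numerator → 172
Denom → 172 + 28 + 95 + 115 + 16 + 120 = 546
RR1 = 172 / 546 = 0.3150
Determined eligible → 172 + 28 + 95 + 115 + 16 = 426
e = 426 / (426 + 111) = 426 / 537 = 0.7933
e × U → 0.7933 × 120 = 95.20
Denom → 426 + 95.20 = 521.20
RR3 = 172 / 521.20 = 0.3300
Difference = 33.00 − 31.50 = 1.50 percentage points

1.5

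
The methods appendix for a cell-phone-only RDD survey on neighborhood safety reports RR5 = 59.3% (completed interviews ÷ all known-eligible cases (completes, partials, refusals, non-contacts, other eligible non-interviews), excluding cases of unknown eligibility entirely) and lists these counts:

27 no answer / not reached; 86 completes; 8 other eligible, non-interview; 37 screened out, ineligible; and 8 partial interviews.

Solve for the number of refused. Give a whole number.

RR5 = 86 / D = 0.593
D = 86 / 0.593 = 145.0
Other denominator terms total 129
refused = 145.0 − 129 ≈ 16

16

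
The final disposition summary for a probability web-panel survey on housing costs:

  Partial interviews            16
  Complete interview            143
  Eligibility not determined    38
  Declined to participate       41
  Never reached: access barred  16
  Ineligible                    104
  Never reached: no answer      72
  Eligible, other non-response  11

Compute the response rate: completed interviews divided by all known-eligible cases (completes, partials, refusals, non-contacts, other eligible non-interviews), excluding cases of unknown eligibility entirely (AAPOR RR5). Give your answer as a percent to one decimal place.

No answer / not reached = 72 + 16 = 88
Num → 143
Denom → 143 + 16 + 41 + 88 + 11 = 299
RR5 = 143 / 299 = 0.4783

47.8%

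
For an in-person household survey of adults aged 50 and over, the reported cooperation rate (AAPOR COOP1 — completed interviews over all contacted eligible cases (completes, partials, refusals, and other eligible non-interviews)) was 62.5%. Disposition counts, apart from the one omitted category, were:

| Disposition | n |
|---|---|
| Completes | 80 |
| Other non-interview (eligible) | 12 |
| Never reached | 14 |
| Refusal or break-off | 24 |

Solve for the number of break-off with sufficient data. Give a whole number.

COOP1 = 80 / D = 0.625
D = 80 / 0.625 = 128.0
Remaining denominator categories sum to 116
break-off with sufficient data = 128.0 − 116 ≈ 12

12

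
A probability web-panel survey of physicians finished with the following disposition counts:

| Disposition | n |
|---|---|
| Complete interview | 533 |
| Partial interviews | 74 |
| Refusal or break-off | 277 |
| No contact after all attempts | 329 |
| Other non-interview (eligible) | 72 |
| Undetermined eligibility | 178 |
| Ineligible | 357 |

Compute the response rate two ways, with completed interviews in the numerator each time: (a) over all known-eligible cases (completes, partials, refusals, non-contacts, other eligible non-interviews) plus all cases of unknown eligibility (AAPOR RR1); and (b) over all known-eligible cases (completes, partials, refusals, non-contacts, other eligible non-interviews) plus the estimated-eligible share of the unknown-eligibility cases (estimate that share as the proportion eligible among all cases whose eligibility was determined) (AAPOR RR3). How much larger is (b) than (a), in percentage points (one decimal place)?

Top = 533
Base = 533 + 74 + 277 + 329 + 72 + 178 = 1463
RR1 = 533 / 1463 = 0.3643
Determined eligible = 533 + 74 + 277 + 329 + 72 = 1285
e = 1285 / (1285 + 357) = 1285 / 1642 = 0.7826
e × U = 0.7826 × 178 = 139.30
Base = 1285 + 139.30 = 1424.30
RR3 = 533 / 1424.30 = 0.3742
Difference = 37.42 − 36.43 = 0.99 percentage points

1.0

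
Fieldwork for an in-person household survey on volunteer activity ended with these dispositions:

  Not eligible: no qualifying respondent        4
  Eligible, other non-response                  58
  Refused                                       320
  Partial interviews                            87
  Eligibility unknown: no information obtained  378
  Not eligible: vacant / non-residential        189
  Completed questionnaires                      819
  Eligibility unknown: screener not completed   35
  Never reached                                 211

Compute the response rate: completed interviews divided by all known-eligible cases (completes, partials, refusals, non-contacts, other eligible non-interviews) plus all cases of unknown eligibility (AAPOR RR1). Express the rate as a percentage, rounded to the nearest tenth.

42.9%

Unknown if eligible = 35 + 378 = 413
Ineligible = 4 + 189 = 193
Numerator = 819
Base = 819 + 87 + 320 + 211 + 58 + 413 = 1908
RR1 = 819 / 1908 = 0.4292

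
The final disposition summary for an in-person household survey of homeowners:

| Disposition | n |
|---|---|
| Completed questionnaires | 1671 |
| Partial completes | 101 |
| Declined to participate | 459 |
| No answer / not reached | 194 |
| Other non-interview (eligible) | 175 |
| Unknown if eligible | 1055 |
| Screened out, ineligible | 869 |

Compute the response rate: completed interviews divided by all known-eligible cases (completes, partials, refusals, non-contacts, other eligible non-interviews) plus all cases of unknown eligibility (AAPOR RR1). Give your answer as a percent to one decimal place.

45.7%

Top: 1671
Denom: 1671 + 101 + 459 + 194 + 175 + 1055 = 3655
RR1 = 1671 / 3655 = 0.4572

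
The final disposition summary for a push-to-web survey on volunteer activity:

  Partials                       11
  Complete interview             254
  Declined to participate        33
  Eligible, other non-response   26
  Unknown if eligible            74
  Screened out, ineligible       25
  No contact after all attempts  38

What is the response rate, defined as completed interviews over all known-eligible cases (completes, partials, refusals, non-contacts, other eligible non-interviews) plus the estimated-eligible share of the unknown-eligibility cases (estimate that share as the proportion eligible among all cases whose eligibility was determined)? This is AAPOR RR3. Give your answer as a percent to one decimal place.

58.9%

Top: 254
Eligible (known): 254 + 11 + 33 + 38 + 26 = 362
e = 362 / (362 + 25) = 362 / 387 = 0.9354
e × U: 0.9354 × 74 = 69.22
Denom: 362 + 69.22 = 431.22
RR3 = 254 / 431.22 = 0.5890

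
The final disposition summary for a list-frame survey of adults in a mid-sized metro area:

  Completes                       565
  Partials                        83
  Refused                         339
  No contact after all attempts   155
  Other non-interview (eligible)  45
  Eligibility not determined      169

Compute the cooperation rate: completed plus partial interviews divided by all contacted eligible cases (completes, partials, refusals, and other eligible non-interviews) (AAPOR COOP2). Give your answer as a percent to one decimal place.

62.8%

Num → 565 + 83 = 648
Denominator → 565 + 83 + 339 + 45 = 1032
COOP2 = 648 / 1032 = 0.6279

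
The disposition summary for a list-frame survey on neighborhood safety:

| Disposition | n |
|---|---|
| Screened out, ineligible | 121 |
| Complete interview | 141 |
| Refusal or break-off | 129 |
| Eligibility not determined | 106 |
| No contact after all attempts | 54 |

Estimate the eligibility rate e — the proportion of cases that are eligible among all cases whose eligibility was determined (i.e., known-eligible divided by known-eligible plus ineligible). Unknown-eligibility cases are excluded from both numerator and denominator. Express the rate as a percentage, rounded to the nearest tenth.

Determined eligible = 141 + 129 + 54 = 324
e = 324 / (324 + 121) = 324 / 445 = 0.7281

72.8%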